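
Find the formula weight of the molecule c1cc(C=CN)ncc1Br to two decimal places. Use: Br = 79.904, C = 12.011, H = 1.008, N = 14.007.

Molecular formula: C7H7BrN2.
M = 1×79.904 + 7×12.011 + 7×1.008 + 2×14.007 = 199.05 g/mol.

199.05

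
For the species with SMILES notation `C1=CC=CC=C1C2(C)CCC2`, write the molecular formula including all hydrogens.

C11H14

Heavy atoms from the SMILES: 11 C.
Implicit hydrogens by atom environment:
  5 × C (aromatic): 1 H each → 5
  3 × C: 2 H each → 6
  1 × C: 3 H
  1 × C: no H
  1 × C (aromatic): no H
  Total hydrogens = 14.
Molecular formula: C11H14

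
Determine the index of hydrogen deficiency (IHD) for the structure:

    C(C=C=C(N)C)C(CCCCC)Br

Molecular formula from the SMILES: C11H20BrN.
DoU = (2C + 2 + N − H − X)/2 = (2·11 + 2 + 1 − 20 − 1)/2 = 4/2 = 2.
(Structurally: 0 ring(s) + 2 π bond(s) = 2.)

2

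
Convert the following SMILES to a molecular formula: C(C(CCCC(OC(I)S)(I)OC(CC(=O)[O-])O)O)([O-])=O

Heavy atoms from the SMILES: 10 C, 2 I, 8 O, 1 S.
Implicit hydrogens by atom environment:
  4 × C: 2 H each → 8
  4 × O: no H
  3 × C: 1 H each → 3
  3 × C: no H
  2 × I: no H
  2 × O: 1 H each → 2
  2 × O (charge -1): no H
  1 × S: 1 H
  Total hydrogens = 14.
Net charge -2.
Molecular formula: [C10H14I2O8S]2-

[C10H14I2O8S]2-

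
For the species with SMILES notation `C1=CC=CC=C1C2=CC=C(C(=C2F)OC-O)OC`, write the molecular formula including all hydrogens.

Heavy atoms from the SMILES: 14 C, 1 F, 3 O.
Implicit hydrogens by atom environment:
  7 × C (aromatic): 1 H each → 7
  5 × C (aromatic): no H
  2 × O: no H
  1 × C: 3 H
  1 × C: 2 H
  1 × F: no H
  1 × O: 1 H
  Total hydrogens = 13.
Molecular formula: C14H13FO3

C14H13FO3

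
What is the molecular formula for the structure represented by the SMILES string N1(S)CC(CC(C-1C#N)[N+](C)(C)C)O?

Heavy atoms from the SMILES: 9 C, 3 N, 1 O, 1 S.
Implicit hydrogens by atom environment:
  3 × C: 3 H each → 9
  3 × C: 1 H each → 3
  2 × C: 2 H each → 4
  2 × N: no H
  1 × C: no H
  1 × N (charge +1): no H
  1 × O: 1 H
  1 × S: 1 H
  Total hydrogens = 18.
Net charge +1.
Molecular formula: C9H18N3OS+

C9H18N3OS+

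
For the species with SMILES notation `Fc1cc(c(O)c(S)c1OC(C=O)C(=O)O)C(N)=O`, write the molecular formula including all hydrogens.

Heavy atoms from the SMILES: 10 C, 1 F, 1 N, 6 O, 1 S.
Implicit hydrogens by atom environment:
  5 × C (aromatic): no H
  4 × O: no H
  2 × C: 1 H each → 2
  2 × C: no H
  2 × O: 1 H each → 2
  1 × C (aromatic): 1 H
  1 × F: no H
  1 × N: 2 H
  1 × S: 1 H
  Total hydrogens = 8.
Molecular formula: C10H8FNO6S

C10H8FNO6S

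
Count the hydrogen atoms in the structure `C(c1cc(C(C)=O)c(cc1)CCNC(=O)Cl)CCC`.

Hydrogens are implicit in SMILES; fill each atom to its normal valence:
  5 × C: 2 H each → 10
  3 × C (aromatic): 1 H each → 3
  3 × C (aromatic): no H
  2 × C: 3 H each → 6
  2 × C: no H
  2 × O: no H
  1 × Cl: no H
  1 × N: 1 H
  Total hydrogens = 20.

20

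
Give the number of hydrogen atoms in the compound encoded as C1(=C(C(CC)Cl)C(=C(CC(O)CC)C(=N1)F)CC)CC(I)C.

26

Hydrogens are implicit in SMILES; fill each atom to its normal valence:
  5 × C: 2 H each → 10
  5 × C (aromatic): no H
  4 × C: 3 H each → 12
  3 × C: 1 H each → 3
  1 × Cl: no H
  1 × F: no H
  1 × I: no H
  1 × N (aromatic): no H
  1 × O: 1 H
  Total hydrogens = 26.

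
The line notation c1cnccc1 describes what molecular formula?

C5H5N

Heavy atoms from the SMILES: 5 C, 1 N.
Implicit hydrogens by atom environment:
  5 × C (aromatic): 1 H each → 5
  1 × N (aromatic): no H
  Total hydrogens = 5.
Molecular formula: C5H5N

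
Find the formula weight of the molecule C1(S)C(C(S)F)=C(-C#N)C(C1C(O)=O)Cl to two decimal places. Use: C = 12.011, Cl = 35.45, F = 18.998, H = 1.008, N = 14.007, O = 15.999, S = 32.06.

267.72

Molecular formula: C8H7ClFNO2S2.
M = 8×12.011 + 1×35.45 + 1×18.998 + 7×1.008 + 1×14.007 + 2×15.999 + 2×32.06 = 267.72 g/mol.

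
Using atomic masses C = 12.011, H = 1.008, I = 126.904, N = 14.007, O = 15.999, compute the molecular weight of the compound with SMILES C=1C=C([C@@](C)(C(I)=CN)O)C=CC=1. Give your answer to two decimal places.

Molecular formula: C10H12INO.
M = 10×12.011 + 12×1.008 + 1×126.904 + 1×14.007 + 1×15.999 = 289.12 g/mol.

289.12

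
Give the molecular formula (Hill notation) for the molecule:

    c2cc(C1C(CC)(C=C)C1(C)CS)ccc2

C15H20S

Heavy atoms from the SMILES: 15 C, 1 S.
Implicit hydrogens by atom environment:
  5 × C (aromatic): 1 H each → 5
  3 × C: 2 H each → 6
  2 × C: 3 H each → 6
  2 × C: 1 H each → 2
  2 × C: no H
  1 × C (aromatic): no H
  1 × S: 1 H
  Total hydrogens = 20.
Molecular formula: C15H20S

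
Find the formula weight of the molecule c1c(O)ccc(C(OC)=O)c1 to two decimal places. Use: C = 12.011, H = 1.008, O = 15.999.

152.15

Molecular formula: C8H8O3.
M = 8×12.011 + 8×1.008 + 3×15.999 = 152.15 g/mol.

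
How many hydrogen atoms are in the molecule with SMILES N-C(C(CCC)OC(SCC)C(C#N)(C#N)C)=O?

19

Hydrogens are implicit in SMILES; fill each atom to its normal valence:
  4 × C: no H
  3 × C: 3 H each → 9
  3 × C: 2 H each → 6
  2 × C: 1 H each → 2
  2 × N: no H
  2 × O: no H
  1 × N: 2 H
  1 × S: no H
  Total hydrogens = 19.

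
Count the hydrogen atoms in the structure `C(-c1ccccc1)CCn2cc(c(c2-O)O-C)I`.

16

Hydrogens are implicit in SMILES; fill each atom to its normal valence:
  6 × C (aromatic): 1 H each → 6
  4 × C (aromatic): no H
  3 × C: 2 H each → 6
  1 × C: 3 H
  1 × I: no H
  1 × N (aromatic): no H
  1 × O: 1 H
  1 × O: no H
  Total hydrogens = 16.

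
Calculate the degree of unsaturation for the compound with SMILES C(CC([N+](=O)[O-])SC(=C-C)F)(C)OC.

2

Molecular formula from the SMILES: C8H14FNO3S.
DoU = (2C + 2 + N − H − X)/2 = (2·8 + 2 + 1 − 14 − 1)/2 = 4/2 = 2.
(Structurally: 0 ring(s) + 2 π bond(s) = 2.)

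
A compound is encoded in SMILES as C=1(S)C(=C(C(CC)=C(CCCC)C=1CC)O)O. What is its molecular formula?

Heavy atoms from the SMILES: 14 C, 2 O, 1 S.
Implicit hydrogens by atom environment:
  6 × C (aromatic): no H
  5 × C: 2 H each → 10
  3 × C: 3 H each → 9
  2 × O: 1 H each → 2
  1 × S: 1 H
  Total hydrogens = 22.
Molecular formula: C14H22O2S

C14H22O2S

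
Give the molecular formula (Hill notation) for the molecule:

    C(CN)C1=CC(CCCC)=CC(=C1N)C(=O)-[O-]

Heavy atoms from the SMILES: 13 C, 2 N, 2 O.
Implicit hydrogens by atom environment:
  5 × C: 2 H each → 10
  4 × C (aromatic): no H
  2 × C (aromatic): 1 H each → 2
  2 × N: 2 H each → 4
  1 × C: 3 H
  1 × C: no H
  1 × O: no H
  1 × O (charge -1): no H
  Total hydrogens = 19.
Net charge -1.
Molecular formula: C13H19N2O2-

C13H19N2O2-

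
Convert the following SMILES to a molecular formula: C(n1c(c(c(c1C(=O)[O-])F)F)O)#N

Heavy atoms from the SMILES: 6 C, 2 F, 2 N, 3 O.
Implicit hydrogens by atom environment:
  4 × C (aromatic): no H
  2 × C: no H
  2 × F: no H
  1 × N (aromatic): no H
  1 × N: no H
  1 × O: 1 H
  1 × O: no H
  1 × O (charge -1): no H
  Total hydrogens = 1.
Net charge -1.
Molecular formula: C6HF2N2O3-

C6HF2N2O3-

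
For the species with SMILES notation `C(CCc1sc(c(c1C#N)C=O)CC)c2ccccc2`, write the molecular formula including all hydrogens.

Heavy atoms from the SMILES: 17 C, 1 N, 1 O, 1 S.
Implicit hydrogens by atom environment:
  5 × C (aromatic): 1 H each → 5
  5 × C (aromatic): no H
  4 × C: 2 H each → 8
  1 × C: 3 H
  1 × C: 1 H
  1 × C: no H
  1 × N: no H
  1 × O: no H
  1 × S (aromatic): no H
  Total hydrogens = 17.
Molecular formula: C17H17NOS

C17H17NOS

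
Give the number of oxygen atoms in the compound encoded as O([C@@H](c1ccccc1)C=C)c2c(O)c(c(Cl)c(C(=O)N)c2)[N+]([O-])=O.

5

The symbol for oxygen appears 5 times in the SMILES.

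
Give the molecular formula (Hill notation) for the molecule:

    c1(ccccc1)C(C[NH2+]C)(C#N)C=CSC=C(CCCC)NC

Heavy atoms from the SMILES: 19 C, 3 N, 1 S.
Implicit hydrogens by atom environment:
  5 × C (aromatic): 1 H each → 5
  4 × C: 2 H each → 8
  3 × C: 3 H each → 9
  3 × C: 1 H each → 3
  3 × C: no H
  1 × C (aromatic): no H
  1 × N (charge +1): 2 H
  1 × N: 1 H
  1 × N: no H
  1 × S: no H
  Total hydrogens = 28.
Net charge +1.
Molecular formula: C19H28N3S+

C19H28N3S+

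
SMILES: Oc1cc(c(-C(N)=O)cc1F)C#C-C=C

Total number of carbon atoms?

11

The symbol for carbon appears 11 times in the SMILES. Lowercase c denotes aromatic carbon and counts toward C.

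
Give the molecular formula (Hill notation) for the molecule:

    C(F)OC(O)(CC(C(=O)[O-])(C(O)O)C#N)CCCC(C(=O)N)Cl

Heavy atoms from the SMILES: 12 C, 1 Cl, 1 F, 2 N, 7 O.
Implicit hydrogens by atom environment:
  5 × C: 2 H each → 10
  5 × C: no H
  3 × O: 1 H each → 3
  3 × O: no H
  2 × C: 1 H each → 2
  1 × Cl: no H
  1 × F: no H
  1 × N: 2 H
  1 × N: no H
  1 × O (charge -1): no H
  Total hydrogens = 17.
Net charge -1.
Molecular formula: C12H17ClFN2O7-

C12H17ClFN2O7-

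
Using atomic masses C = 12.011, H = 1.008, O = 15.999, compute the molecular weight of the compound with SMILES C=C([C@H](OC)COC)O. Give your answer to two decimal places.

Molecular formula: C6H12O3.
M = 6×12.011 + 12×1.008 + 3×15.999 = 132.16 g/mol.

132.16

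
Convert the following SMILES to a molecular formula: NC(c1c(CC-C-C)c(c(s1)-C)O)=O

C10H15NO2S

Heavy atoms from the SMILES: 10 C, 1 N, 2 O, 1 S.
Implicit hydrogens by atom environment:
  4 × C (aromatic): no H
  3 × C: 2 H each → 6
  2 × C: 3 H each → 6
  1 × C: no H
  1 × N: 2 H
  1 × O: 1 H
  1 × O: no H
  1 × S (aromatic): no H
  Total hydrogens = 15.
Molecular formula: C10H15NO2S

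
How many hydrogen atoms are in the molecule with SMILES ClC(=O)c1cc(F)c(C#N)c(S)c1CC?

Hydrogens are implicit in SMILES; fill each atom to its normal valence:
  5 × C (aromatic): no H
  2 × C: no H
  1 × C: 3 H
  1 × C: 2 H
  1 × C (aromatic): 1 H
  1 × Cl: no H
  1 × F: no H
  1 × N: no H
  1 × O: no H
  1 × S: 1 H
  Total hydrogens = 7.

7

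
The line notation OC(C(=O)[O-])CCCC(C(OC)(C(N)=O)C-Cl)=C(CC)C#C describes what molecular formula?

C15H21ClNO5-

Heavy atoms from the SMILES: 15 C, 1 Cl, 1 N, 5 O.
Implicit hydrogens by atom environment:
  6 × C: no H
  5 × C: 2 H each → 10
  3 × O: no H
  2 × C: 3 H each → 6
  2 × C: 1 H each → 2
  1 × Cl: no H
  1 × N: 2 H
  1 × O: 1 H
  1 × O (charge -1): no H
  Total hydrogens = 21.
Net charge -1.
Molecular formula: C15H21ClNO5-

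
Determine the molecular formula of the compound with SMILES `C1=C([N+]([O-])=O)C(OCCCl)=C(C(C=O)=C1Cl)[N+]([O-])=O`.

Heavy atoms from the SMILES: 9 C, 2 Cl, 2 N, 6 O.
Implicit hydrogens by atom environment:
  5 × C (aromatic): no H
  4 × O: no H
  2 × C: 2 H each → 4
  2 × Cl: no H
  2 × N (charge +1): no H
  2 × O (charge -1): no H
  1 × C (aromatic): 1 H
  1 × C: 1 H
  Total hydrogens = 6.
Molecular formula: C9H6Cl2N2O6

C9H6Cl2N2O6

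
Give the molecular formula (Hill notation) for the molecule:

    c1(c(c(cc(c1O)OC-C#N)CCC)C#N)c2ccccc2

C18H16N2O2

Heavy atoms from the SMILES: 18 C, 2 N, 2 O.
Implicit hydrogens by atom environment:
  6 × C (aromatic): 1 H each → 6
  6 × C (aromatic): no H
  3 × C: 2 H each → 6
  2 × C: no H
  2 × N: no H
  1 × C: 3 H
  1 × O: 1 H
  1 × O: no H
  Total hydrogens = 16.
Molecular formula: C18H16N2O2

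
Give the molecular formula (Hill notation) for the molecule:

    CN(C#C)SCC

C5H9NS

Heavy atoms from the SMILES: 5 C, 1 N, 1 S.
Implicit hydrogens by atom environment:
  2 × C: 3 H each → 6
  1 × C: 2 H
  1 × C: 1 H
  1 × C: no H
  1 × N: no H
  1 × S: no H
  Total hydrogens = 9.
Molecular formula: C5H9NS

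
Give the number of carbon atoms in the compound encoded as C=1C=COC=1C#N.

5

The symbol for carbon appears 5 times in the SMILES.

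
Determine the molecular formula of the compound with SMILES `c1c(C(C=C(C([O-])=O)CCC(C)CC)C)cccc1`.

C17H23O2-

Heavy atoms from the SMILES: 17 C, 2 O.
Implicit hydrogens by atom environment:
  5 × C (aromatic): 1 H each → 5
  3 × C: 3 H each → 9
  3 × C: 2 H each → 6
  3 × C: 1 H each → 3
  2 × C: no H
  1 × C (aromatic): no H
  1 × O: no H
  1 × O (charge -1): no H
  Total hydrogens = 23.
Net charge -1.
Molecular formula: C17H23O2-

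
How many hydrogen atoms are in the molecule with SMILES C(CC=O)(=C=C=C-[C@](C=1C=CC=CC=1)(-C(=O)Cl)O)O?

Hydrogens are implicit in SMILES; fill each atom to its normal valence:
  5 × C (aromatic): 1 H each → 5
  5 × C: no H
  2 × C: 1 H each → 2
  2 × O: 1 H each → 2
  2 × O: no H
  1 × C: 2 H
  1 × C (aromatic): no H
  1 × Cl: no H
  Total hydrogens = 11.

11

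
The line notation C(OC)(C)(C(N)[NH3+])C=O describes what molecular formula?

Heavy atoms from the SMILES: 5 C, 2 N, 2 O.
Implicit hydrogens by atom environment:
  2 × C: 3 H each → 6
  2 × C: 1 H each → 2
  2 × O: no H
  1 × C: no H
  1 × N (charge +1): 3 H
  1 × N: 2 H
  Total hydrogens = 13.
Net charge +1.
Molecular formula: C5H13N2O2+

C5H13N2O2+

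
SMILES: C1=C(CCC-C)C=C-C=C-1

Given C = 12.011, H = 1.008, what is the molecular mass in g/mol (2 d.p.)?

134.22

Molecular formula: C10H14.
M = 10×12.011 + 14×1.008 = 134.22 g/mol.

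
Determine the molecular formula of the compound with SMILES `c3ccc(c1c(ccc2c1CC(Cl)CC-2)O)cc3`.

Heavy atoms from the SMILES: 16 C, 1 Cl, 1 O.
Implicit hydrogens by atom environment:
  7 × C (aromatic): 1 H each → 7
  5 × C (aromatic): no H
  3 × C: 2 H each → 6
  1 × C: 1 H
  1 × Cl: no H
  1 × O: 1 H
  Total hydrogens = 15.
Molecular formula: C16H15ClO

C16H15ClO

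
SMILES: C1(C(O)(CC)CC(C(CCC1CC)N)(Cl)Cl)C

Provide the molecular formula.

Heavy atoms from the SMILES: 13 C, 2 Cl, 1 N, 1 O.
Implicit hydrogens by atom environment:
  5 × C: 2 H each → 10
  3 × C: 3 H each → 9
  3 × C: 1 H each → 3
  2 × C: no H
  2 × Cl: no H
  1 × N: 2 H
  1 × O: 1 H
  Total hydrogens = 25.
Molecular formula: C13H25Cl2NO

C13H25Cl2NO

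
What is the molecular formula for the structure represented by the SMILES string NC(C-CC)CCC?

C7H17N

Heavy atoms from the SMILES: 7 C, 1 N.
Implicit hydrogens by atom environment:
  4 × C: 2 H each → 8
  2 × C: 3 H each → 6
  1 × C: 1 H
  1 × N: 2 H
  Total hydrogens = 17.
Molecular formula: C7H17N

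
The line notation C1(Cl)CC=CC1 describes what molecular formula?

Heavy atoms from the SMILES: 5 C, 1 Cl.
Implicit hydrogens by atom environment:
  3 × C: 1 H each → 3
  2 × C: 2 H each → 4
  1 × Cl: no H
  Total hydrogens = 7.
Molecular formula: C5H7Cl

C5H7Cl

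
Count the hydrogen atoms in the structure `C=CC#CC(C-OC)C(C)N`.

Hydrogens are implicit in SMILES; fill each atom to its normal valence:
  3 × C: 1 H each → 3
  2 × C: 3 H each → 6
  2 × C: 2 H each → 4
  2 × C: no H
  1 × N: 2 H
  1 × O: no H
  Total hydrogens = 15.

15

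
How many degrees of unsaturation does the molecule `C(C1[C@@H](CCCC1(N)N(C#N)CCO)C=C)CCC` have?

Molecular formula from the SMILES: C15H27N3O.
DoU = (2C + 2 + N − H − X)/2 = (2·15 + 2 + 3 − 27 − 0)/2 = 8/2 = 4.
(Structurally: 1 ring(s) + 3 π bond(s) = 4.)

4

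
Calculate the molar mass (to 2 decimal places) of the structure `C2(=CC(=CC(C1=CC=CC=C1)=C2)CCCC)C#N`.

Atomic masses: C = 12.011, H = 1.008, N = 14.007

Molecular formula: C17H17N.
M = 17×12.011 + 17×1.008 + 1×14.007 = 235.33 g/mol.

235.33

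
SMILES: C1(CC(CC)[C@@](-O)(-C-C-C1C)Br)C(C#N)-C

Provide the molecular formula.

C13H22BrNO

Heavy atoms from the SMILES: 1 Br, 13 C, 1 N, 1 O.
Implicit hydrogens by atom environment:
  4 × C: 2 H each → 8
  4 × C: 1 H each → 4
  3 × C: 3 H each → 9
  2 × C: no H
  1 × Br: no H
  1 × N: no H
  1 × O: 1 H
  Total hydrogens = 22.
Molecular formula: C13H22BrNO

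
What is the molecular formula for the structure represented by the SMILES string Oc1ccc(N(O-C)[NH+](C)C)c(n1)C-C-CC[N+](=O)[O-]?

C12H21N4O4+

Heavy atoms from the SMILES: 12 C, 4 N, 4 O.
Implicit hydrogens by atom environment:
  4 × C: 2 H each → 8
  3 × C: 3 H each → 9
  3 × C (aromatic): no H
  2 × C (aromatic): 1 H each → 2
  2 × O: no H
  1 × N (charge +1): 1 H
  1 × N (aromatic): no H
  1 × N: no H
  1 × N (charge +1): no H
  1 × O: 1 H
  1 × O (charge -1): no H
  Total hydrogens = 21.
Net charge +1.
Molecular formula: C12H21N4O4+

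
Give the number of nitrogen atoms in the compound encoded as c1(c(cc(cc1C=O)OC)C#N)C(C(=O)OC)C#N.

The symbol for nitrogen appears 2 times in the SMILES.

2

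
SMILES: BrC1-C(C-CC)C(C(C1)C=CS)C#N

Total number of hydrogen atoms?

16

Hydrogens are implicit in SMILES; fill each atom to its normal valence:
  6 × C: 1 H each → 6
  3 × C: 2 H each → 6
  1 × Br: no H
  1 × C: 3 H
  1 × C: no H
  1 × N: no H
  1 × S: 1 H
  Total hydrogens = 16.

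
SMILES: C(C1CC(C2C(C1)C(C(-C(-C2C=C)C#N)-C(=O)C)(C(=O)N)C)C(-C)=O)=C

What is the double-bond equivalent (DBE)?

Molecular formula from the SMILES: C21H28N2O3.
DoU = (2C + 2 + N − H − X)/2 = (2·21 + 2 + 2 − 28 − 0)/2 = 18/2 = 9.
(Structurally: 2 ring(s) + 7 π bond(s) = 9.)

9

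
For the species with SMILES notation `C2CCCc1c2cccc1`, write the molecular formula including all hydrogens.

C10H12

Heavy atoms from the SMILES: 10 C.
Implicit hydrogens by atom environment:
  4 × C: 2 H each → 8
  4 × C (aromatic): 1 H each → 4
  2 × C (aromatic): no H
  Total hydrogens = 12.
Molecular formula: C10H12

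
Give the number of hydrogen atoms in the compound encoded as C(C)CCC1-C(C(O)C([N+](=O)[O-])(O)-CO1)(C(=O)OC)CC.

Hydrogens are implicit in SMILES; fill each atom to its normal valence:
  5 × C: 2 H each → 10
  4 × O: no H
  3 × C: 3 H each → 9
  3 × C: no H
  2 × C: 1 H each → 2
  2 × O: 1 H each → 2
  1 × N (charge +1): no H
  1 × O (charge -1): no H
  Total hydrogens = 23.

23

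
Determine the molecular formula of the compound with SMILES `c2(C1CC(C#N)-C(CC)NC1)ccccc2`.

Heavy atoms from the SMILES: 14 C, 2 N.
Implicit hydrogens by atom environment:
  5 × C (aromatic): 1 H each → 5
  3 × C: 2 H each → 6
  3 × C: 1 H each → 3
  1 × C: 3 H
  1 × C: no H
  1 × C (aromatic): no H
  1 × N: 1 H
  1 × N: no H
  Total hydrogens = 18.
Molecular formula: C14H18N2

C14H18N2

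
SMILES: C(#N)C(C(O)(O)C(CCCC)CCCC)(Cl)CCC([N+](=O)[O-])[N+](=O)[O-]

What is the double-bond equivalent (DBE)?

4

Molecular formula from the SMILES: C15H26ClN3O6.
DoU = (2C + 2 + N − H − X)/2 = (2·15 + 2 + 3 − 26 − 1)/2 = 8/2 = 4.
(Structurally: 0 ring(s) + 4 π bond(s) = 4.)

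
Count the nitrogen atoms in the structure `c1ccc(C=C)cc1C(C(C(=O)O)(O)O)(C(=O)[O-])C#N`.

1

The symbol for nitrogen appears 1 time in the SMILES.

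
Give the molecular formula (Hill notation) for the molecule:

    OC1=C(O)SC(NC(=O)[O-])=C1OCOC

C7H8NO6S-

Heavy atoms from the SMILES: 7 C, 1 N, 6 O, 1 S.
Implicit hydrogens by atom environment:
  4 × C (aromatic): no H
  3 × O: no H
  2 × O: 1 H each → 2
  1 × C: 3 H
  1 × C: 2 H
  1 × C: no H
  1 × N: 1 H
  1 × O (charge -1): no H
  1 × S (aromatic): no H
  Total hydrogens = 8.
Net charge -1.
Molecular formula: C7H8NO6S-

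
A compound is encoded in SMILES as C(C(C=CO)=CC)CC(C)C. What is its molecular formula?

Heavy atoms from the SMILES: 10 C, 1 O.
Implicit hydrogens by atom environment:
  4 × C: 1 H each → 4
  3 × C: 3 H each → 9
  2 × C: 2 H each → 4
  1 × C: no H
  1 × O: 1 H
  Total hydrogens = 18.
Molecular formula: C10H18O

C10H18O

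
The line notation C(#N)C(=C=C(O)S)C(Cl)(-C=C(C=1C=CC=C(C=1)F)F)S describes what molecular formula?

Heavy atoms from the SMILES: 13 C, 1 Cl, 2 F, 1 N, 1 O, 2 S.
Implicit hydrogens by atom environment:
  6 × C: no H
  4 × C (aromatic): 1 H each → 4
  2 × C (aromatic): no H
  2 × F: no H
  2 × S: 1 H each → 2
  1 × C: 1 H
  1 × Cl: no H
  1 × N: no H
  1 × O: 1 H
  Total hydrogens = 8.
Molecular formula: C13H8ClF2NOS2

C13H8ClF2NOS2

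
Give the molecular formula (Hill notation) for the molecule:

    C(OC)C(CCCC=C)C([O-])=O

Heavy atoms from the SMILES: 9 C, 3 O.
Implicit hydrogens by atom environment:
  5 × C: 2 H each → 10
  2 × C: 1 H each → 2
  2 × O: no H
  1 × C: 3 H
  1 × C: no H
  1 × O (charge -1): no H
  Total hydrogens = 15.
Net charge -1.
Molecular formula: C9H15O3-

C9H15O3-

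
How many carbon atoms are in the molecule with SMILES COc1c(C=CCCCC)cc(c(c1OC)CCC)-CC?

The symbol for carbon appears 19 times in the SMILES. Lowercase c denotes aromatic carbon and counts toward C.

19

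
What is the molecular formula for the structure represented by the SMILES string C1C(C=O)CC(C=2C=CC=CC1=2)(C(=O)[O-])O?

C12H11O4-

Heavy atoms from the SMILES: 12 C, 4 O.
Implicit hydrogens by atom environment:
  4 × C (aromatic): 1 H each → 4
  2 × C: 2 H each → 4
  2 × C: 1 H each → 2
  2 × C (aromatic): no H
  2 × C: no H
  2 × O: no H
  1 × O: 1 H
  1 × O (charge -1): no H
  Total hydrogens = 11.
Net charge -1.
Molecular formula: C12H11O4-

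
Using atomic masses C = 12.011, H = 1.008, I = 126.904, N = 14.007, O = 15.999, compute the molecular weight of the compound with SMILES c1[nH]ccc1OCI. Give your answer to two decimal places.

Molecular formula: C5H6INO.
M = 5×12.011 + 6×1.008 + 1×126.904 + 1×14.007 + 1×15.999 = 223.01 g/mol.

223.01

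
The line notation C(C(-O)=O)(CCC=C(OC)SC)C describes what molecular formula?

C9H16O3S

Heavy atoms from the SMILES: 9 C, 3 O, 1 S.
Implicit hydrogens by atom environment:
  3 × C: 3 H each → 9
  2 × C: 2 H each → 4
  2 × C: 1 H each → 2
  2 × C: no H
  2 × O: no H
  1 × O: 1 H
  1 × S: no H
  Total hydrogens = 16.
Molecular formula: C9H16O3S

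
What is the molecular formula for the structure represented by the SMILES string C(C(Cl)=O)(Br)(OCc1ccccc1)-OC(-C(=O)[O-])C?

C12H11BrClO5-

Heavy atoms from the SMILES: 1 Br, 12 C, 1 Cl, 5 O.
Implicit hydrogens by atom environment:
  5 × C (aromatic): 1 H each → 5
  4 × O: no H
  3 × C: no H
  1 × Br: no H
  1 × C: 3 H
  1 × C: 2 H
  1 × C: 1 H
  1 × C (aromatic): no H
  1 × Cl: no H
  1 × O (charge -1): no H
  Total hydrogens = 11.
Net charge -1.
Molecular formula: C12H11BrClO5-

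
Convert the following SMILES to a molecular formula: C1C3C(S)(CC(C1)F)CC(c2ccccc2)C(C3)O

C16H21FOS

Heavy atoms from the SMILES: 16 C, 1 F, 1 O, 1 S.
Implicit hydrogens by atom environment:
  5 × C: 2 H each → 10
  5 × C (aromatic): 1 H each → 5
  4 × C: 1 H each → 4
  1 × C: no H
  1 × C (aromatic): no H
  1 × F: no H
  1 × O: 1 H
  1 × S: 1 H
  Total hydrogens = 21.
Molecular formula: C16H21FOS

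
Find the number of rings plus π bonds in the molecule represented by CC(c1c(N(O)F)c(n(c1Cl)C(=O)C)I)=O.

5

Molecular formula from the SMILES: C8H7ClFIN2O3.
DoU = (2C + 2 + N − H − X)/2 = (2·8 + 2 + 2 − 7 − 3)/2 = 10/2 = 5.
(Structurally: 1 ring(s) + 4 π bond(s) = 5.)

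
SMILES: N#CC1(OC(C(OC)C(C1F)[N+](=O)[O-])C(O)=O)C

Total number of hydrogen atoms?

11

Hydrogens are implicit in SMILES; fill each atom to its normal valence:
  4 × C: 1 H each → 4
  4 × O: no H
  3 × C: no H
  2 × C: 3 H each → 6
  1 × F: no H
  1 × N: no H
  1 × N (charge +1): no H
  1 × O: 1 H
  1 × O (charge -1): no H
  Total hydrogens = 11.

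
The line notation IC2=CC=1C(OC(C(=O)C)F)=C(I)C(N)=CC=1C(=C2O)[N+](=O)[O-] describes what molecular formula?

Heavy atoms from the SMILES: 13 C, 1 F, 2 I, 2 N, 5 O.
Implicit hydrogens by atom environment:
  8 × C (aromatic): no H
  3 × O: no H
  2 × C (aromatic): 1 H each → 2
  2 × I: no H
  1 × C: 3 H
  1 × C: 1 H
  1 × C: no H
  1 × F: no H
  1 × N: 2 H
  1 × N (charge +1): no H
  1 × O: 1 H
  1 × O (charge -1): no H
  Total hydrogens = 9.
Molecular formula: C13H9FI2N2O5

C13H9FI2N2O5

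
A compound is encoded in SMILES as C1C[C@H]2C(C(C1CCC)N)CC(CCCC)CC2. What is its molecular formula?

C17H33N

Heavy atoms from the SMILES: 17 C, 1 N.
Implicit hydrogens by atom environment:
  10 × C: 2 H each → 20
  5 × C: 1 H each → 5
  2 × C: 3 H each → 6
  1 × N: 2 H
  Total hydrogens = 33.
Molecular formula: C17H33N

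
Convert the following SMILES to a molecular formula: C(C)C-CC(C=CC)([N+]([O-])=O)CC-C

Heavy atoms from the SMILES: 11 C, 1 N, 2 O.
Implicit hydrogens by atom environment:
  5 × C: 2 H each → 10
  3 × C: 3 H each → 9
  2 × C: 1 H each → 2
  1 × C: no H
  1 × N (charge +1): no H
  1 × O: no H
  1 × O (charge -1): no H
  Total hydrogens = 21.
Molecular formula: C11H21NO2

C11H21NO2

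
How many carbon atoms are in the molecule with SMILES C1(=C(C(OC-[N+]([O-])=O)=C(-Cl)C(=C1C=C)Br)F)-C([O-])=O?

The symbol for carbon appears 10 times in the SMILES. (Cl is a single chlorine, not C + l.)

10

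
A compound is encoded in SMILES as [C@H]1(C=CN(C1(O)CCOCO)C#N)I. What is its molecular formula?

C8H11IN2O3

Heavy atoms from the SMILES: 8 C, 1 I, 2 N, 3 O.
Implicit hydrogens by atom environment:
  3 × C: 2 H each → 6
  3 × C: 1 H each → 3
  2 × C: no H
  2 × N: no H
  2 × O: 1 H each → 2
  1 × I: no H
  1 × O: no H
  Total hydrogens = 11.
Molecular formula: C8H11IN2O3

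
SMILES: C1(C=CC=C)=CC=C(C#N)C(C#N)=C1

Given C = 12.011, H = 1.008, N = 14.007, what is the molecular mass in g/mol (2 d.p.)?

Molecular formula: C12H8N2.
M = 12×12.011 + 8×1.008 + 2×14.007 = 180.21 g/mol.

180.21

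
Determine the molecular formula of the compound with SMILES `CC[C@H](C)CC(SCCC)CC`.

C11H24S

Heavy atoms from the SMILES: 11 C, 1 S.
Implicit hydrogens by atom environment:
  5 × C: 2 H each → 10
  4 × C: 3 H each → 12
  2 × C: 1 H each → 2
  1 × S: no H
  Total hydrogens = 24.
Molecular formula: C11H24S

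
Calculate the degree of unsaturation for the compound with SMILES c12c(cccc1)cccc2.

Molecular formula from the SMILES: C10H8.
DoU = (2C + 2 + N − H − X)/2 = (2·10 + 2 + 0 − 8 − 0)/2 = 14/2 = 7.
(Structurally: 2 ring(s) + 5 π bond(s) = 7.)

7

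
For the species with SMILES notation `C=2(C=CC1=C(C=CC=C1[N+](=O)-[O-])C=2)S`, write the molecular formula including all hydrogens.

Heavy atoms from the SMILES: 10 C, 1 N, 2 O, 1 S.
Implicit hydrogens by atom environment:
  6 × C (aromatic): 1 H each → 6
  4 × C (aromatic): no H
  1 × N (charge +1): no H
  1 × O: no H
  1 × O (charge -1): no H
  1 × S: 1 H
  Total hydrogens = 7.
Molecular formula: C10H7NO2S

C10H7NO2S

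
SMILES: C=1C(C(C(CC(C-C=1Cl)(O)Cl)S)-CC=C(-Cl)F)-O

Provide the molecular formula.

Heavy atoms from the SMILES: 11 C, 3 Cl, 1 F, 2 O, 1 S.
Implicit hydrogens by atom environment:
  5 × C: 1 H each → 5
  3 × C: 2 H each → 6
  3 × C: no H
  3 × Cl: no H
  2 × O: 1 H each → 2
  1 × F: no H
  1 × S: 1 H
  Total hydrogens = 14.
Molecular formula: C11H14Cl3FO2S

C11H14Cl3FO2S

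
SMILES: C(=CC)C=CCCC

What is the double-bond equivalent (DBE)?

Molecular formula from the SMILES: C8H14.
DoU = (2C + 2 + N − H − X)/2 = (2·8 + 2 + 0 − 14 − 0)/2 = 4/2 = 2.
(Structurally: 0 ring(s) + 2 π bond(s) = 2.)

2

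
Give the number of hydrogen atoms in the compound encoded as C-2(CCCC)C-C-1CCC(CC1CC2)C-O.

Hydrogens are implicit in SMILES; fill each atom to its normal valence:
  10 × C: 2 H each → 20
  4 × C: 1 H each → 4
  1 × C: 3 H
  1 × O: 1 H
  Total hydrogens = 28.

28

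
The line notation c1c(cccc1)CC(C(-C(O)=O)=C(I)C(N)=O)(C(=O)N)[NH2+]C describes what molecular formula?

Heavy atoms from the SMILES: 14 C, 1 I, 3 N, 4 O.
Implicit hydrogens by atom environment:
  6 × C: no H
  5 × C (aromatic): 1 H each → 5
  3 × O: no H
  2 × N: 2 H each → 4
  1 × C: 3 H
  1 × C: 2 H
  1 × C (aromatic): no H
  1 × I: no H
  1 × N (charge +1): 2 H
  1 × O: 1 H
  Total hydrogens = 17.
Net charge +1.
Molecular formula: C14H17IN3O4+

C14H17IN3O4+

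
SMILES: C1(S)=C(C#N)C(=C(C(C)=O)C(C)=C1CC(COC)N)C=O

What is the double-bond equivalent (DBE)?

Molecular formula from the SMILES: C15H18N2O3S.
DoU = (2C + 2 + N − H − X)/2 = (2·15 + 2 + 2 − 18 − 0)/2 = 16/2 = 8.
(Structurally: 1 ring(s) + 7 π bond(s) = 8.)

8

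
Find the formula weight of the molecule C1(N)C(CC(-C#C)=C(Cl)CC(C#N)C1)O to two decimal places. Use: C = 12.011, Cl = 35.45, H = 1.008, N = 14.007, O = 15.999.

Molecular formula: C11H13ClN2O.
M = 11×12.011 + 1×35.45 + 13×1.008 + 2×14.007 + 1×15.999 = 224.69 g/mol.

224.69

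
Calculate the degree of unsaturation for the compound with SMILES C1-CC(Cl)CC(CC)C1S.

1

Molecular formula from the SMILES: C8H15ClS.
DoU = (2C + 2 + N − H − X)/2 = (2·8 + 2 + 0 − 15 − 1)/2 = 2/2 = 1.
(Structurally: 1 ring(s) + 0 π bond(s) = 1.)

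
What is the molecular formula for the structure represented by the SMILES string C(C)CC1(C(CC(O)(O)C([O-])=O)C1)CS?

C10H17O4S-

Heavy atoms from the SMILES: 10 C, 4 O, 1 S.
Implicit hydrogens by atom environment:
  5 × C: 2 H each → 10
  3 × C: no H
  2 × O: 1 H each → 2
  1 × C: 3 H
  1 × C: 1 H
  1 × O: no H
  1 × O (charge -1): no H
  1 × S: 1 H
  Total hydrogens = 17.
Net charge -1.
Molecular formula: C10H17O4S-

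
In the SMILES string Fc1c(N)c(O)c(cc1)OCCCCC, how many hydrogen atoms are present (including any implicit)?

16

Hydrogens are implicit in SMILES; fill each atom to its normal valence:
  4 × C: 2 H each → 8
  4 × C (aromatic): no H
  2 × C (aromatic): 1 H each → 2
  1 × C: 3 H
  1 × F: no H
  1 × N: 2 H
  1 × O: 1 H
  1 × O: no H
  Total hydrogens = 16.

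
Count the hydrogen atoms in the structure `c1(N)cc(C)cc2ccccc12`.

Hydrogens are implicit in SMILES; fill each atom to its normal valence:
  6 × C (aromatic): 1 H each → 6
  4 × C (aromatic): no H
  1 × C: 3 H
  1 × N: 2 H
  Total hydrogens = 11.

11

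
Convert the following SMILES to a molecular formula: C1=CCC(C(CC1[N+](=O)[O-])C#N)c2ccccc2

Heavy atoms from the SMILES: 14 C, 2 N, 2 O.
Implicit hydrogens by atom environment:
  5 × C: 1 H each → 5
  5 × C (aromatic): 1 H each → 5
  2 × C: 2 H each → 4
  1 × C: no H
  1 × C (aromatic): no H
  1 × N (charge +1): no H
  1 × N: no H
  1 × O: no H
  1 × O (charge -1): no H
  Total hydrogens = 14.
Molecular formula: C14H14N2O2

C14H14N2O2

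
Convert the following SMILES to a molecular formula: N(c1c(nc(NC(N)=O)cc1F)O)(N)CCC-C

C10H16FN5O2

Heavy atoms from the SMILES: 10 C, 1 F, 5 N, 2 O.
Implicit hydrogens by atom environment:
  4 × C (aromatic): no H
  3 × C: 2 H each → 6
  2 × N: 2 H each → 4
  1 × C: 3 H
  1 × C (aromatic): 1 H
  1 × C: no H
  1 × F: no H
  1 × N: 1 H
  1 × N (aromatic): no H
  1 × N: no H
  1 × O: 1 H
  1 × O: no H
  Total hydrogens = 16.
Molecular formula: C10H16FN5O2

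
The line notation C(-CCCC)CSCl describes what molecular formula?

Heavy atoms from the SMILES: 6 C, 1 Cl, 1 S.
Implicit hydrogens by atom environment:
  5 × C: 2 H each → 10
  1 × C: 3 H
  1 × Cl: no H
  1 × S: no H
  Total hydrogens = 13.
Molecular formula: C6H13ClS

C6H13ClS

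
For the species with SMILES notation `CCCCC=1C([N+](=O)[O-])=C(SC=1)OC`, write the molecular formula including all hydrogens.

Heavy atoms from the SMILES: 9 C, 1 N, 3 O, 1 S.
Implicit hydrogens by atom environment:
  3 × C: 2 H each → 6
  3 × C (aromatic): no H
  2 × C: 3 H each → 6
  2 × O: no H
  1 × C (aromatic): 1 H
  1 × N (charge +1): no H
  1 × O (charge -1): no H
  1 × S (aromatic): no H
  Total hydrogens = 13.
Molecular formula: C9H13NO3S

C9H13NO3S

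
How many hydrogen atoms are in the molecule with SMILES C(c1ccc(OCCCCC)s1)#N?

Hydrogens are implicit in SMILES; fill each atom to its normal valence:
  4 × C: 2 H each → 8
  2 × C (aromatic): 1 H each → 2
  2 × C (aromatic): no H
  1 × C: 3 H
  1 × C: no H
  1 × N: no H
  1 × O: no H
  1 × S (aromatic): no H
  Total hydrogens = 13.

13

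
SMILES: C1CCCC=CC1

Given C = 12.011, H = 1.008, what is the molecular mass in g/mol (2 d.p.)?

Molecular formula: C7H12.
M = 7×12.011 + 12×1.008 = 96.17 g/mol.

96.17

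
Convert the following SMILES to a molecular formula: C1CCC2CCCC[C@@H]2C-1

C10H18

Heavy atoms from the SMILES: 10 C.
Implicit hydrogens by atom environment:
  8 × C: 2 H each → 16
  2 × C: 1 H each → 2
  Total hydrogens = 18.
Molecular formula: C10H18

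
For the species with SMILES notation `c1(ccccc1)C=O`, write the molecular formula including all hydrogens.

Heavy atoms from the SMILES: 7 C, 1 O.
Implicit hydrogens by atom environment:
  5 × C (aromatic): 1 H each → 5
  1 × C: 1 H
  1 × C (aromatic): no H
  1 × O: no H
  Total hydrogens = 6.
Molecular formula: C7H6O

C7H6O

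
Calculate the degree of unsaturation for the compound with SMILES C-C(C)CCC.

0

Molecular formula from the SMILES: C6H14.
DoU = (2C + 2 + N − H − X)/2 = (2·6 + 2 + 0 − 14 − 0)/2 = 0/2 = 0.
(Structurally: 0 ring(s) + 0 π bond(s) = 0.)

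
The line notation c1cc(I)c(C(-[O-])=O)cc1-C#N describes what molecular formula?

C8H3INO2-

Heavy atoms from the SMILES: 8 C, 1 I, 1 N, 2 O.
Implicit hydrogens by atom environment:
  3 × C (aromatic): 1 H each → 3
  3 × C (aromatic): no H
  2 × C: no H
  1 × I: no H
  1 × N: no H
  1 × O: no H
  1 × O (charge -1): no H
  Total hydrogens = 3.
Net charge -1.
Molecular formula: C8H3INO2-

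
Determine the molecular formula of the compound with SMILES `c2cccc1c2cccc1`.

C10H8

Heavy atoms from the SMILES: 10 C.
Implicit hydrogens by atom environment:
  8 × C (aromatic): 1 H each → 8
  2 × C (aromatic): no H
  Total hydrogens = 8.
Molecular formula: C10H8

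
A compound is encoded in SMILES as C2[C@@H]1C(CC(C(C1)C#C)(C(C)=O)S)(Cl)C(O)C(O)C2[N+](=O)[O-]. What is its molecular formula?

Heavy atoms from the SMILES: 14 C, 1 Cl, 1 N, 5 O, 1 S.
Implicit hydrogens by atom environment:
  6 × C: 1 H each → 6
  4 × C: no H
  3 × C: 2 H each → 6
  2 × O: 1 H each → 2
  2 × O: no H
  1 × C: 3 H
  1 × Cl: no H
  1 × N (charge +1): no H
  1 × O (charge -1): no H
  1 × S: 1 H
  Total hydrogens = 18.
Molecular formula: C14H18ClNO5S

C14H18ClNO5S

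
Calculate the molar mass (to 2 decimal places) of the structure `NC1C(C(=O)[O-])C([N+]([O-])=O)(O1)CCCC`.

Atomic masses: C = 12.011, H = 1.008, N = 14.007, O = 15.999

Molecular formula: C8H13N2O5-.
M = 8×12.011 + 13×1.008 + 2×14.007 + 5×15.999 = 217.20 g/mol.

217.20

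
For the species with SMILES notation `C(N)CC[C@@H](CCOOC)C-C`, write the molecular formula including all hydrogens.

Heavy atoms from the SMILES: 9 C, 1 N, 2 O.
Implicit hydrogens by atom environment:
  6 × C: 2 H each → 12
  2 × C: 3 H each → 6
  2 × O: no H
  1 × C: 1 H
  1 × N: 2 H
  Total hydrogens = 21.
Molecular formula: C9H21NO2

C9H21NO2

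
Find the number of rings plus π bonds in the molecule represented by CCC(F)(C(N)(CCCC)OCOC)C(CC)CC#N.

2

Molecular formula from the SMILES: C15H29FN2O2.
DoU = (2C + 2 + N − H − X)/2 = (2·15 + 2 + 2 − 29 − 1)/2 = 4/2 = 2.
(Structurally: 0 ring(s) + 2 π bond(s) = 2.)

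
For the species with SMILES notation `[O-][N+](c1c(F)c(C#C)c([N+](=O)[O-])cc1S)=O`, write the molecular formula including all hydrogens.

C8H3FN2O4S

Heavy atoms from the SMILES: 8 C, 1 F, 2 N, 4 O, 1 S.
Implicit hydrogens by atom environment:
  5 × C (aromatic): no H
  2 × N (charge +1): no H
  2 × O: no H
  2 × O (charge -1): no H
  1 × C (aromatic): 1 H
  1 × C: 1 H
  1 × C: no H
  1 × F: no H
  1 × S: 1 H
  Total hydrogens = 3.
Molecular formula: C8H3FN2O4S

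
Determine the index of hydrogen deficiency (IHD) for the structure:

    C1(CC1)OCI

1

Molecular formula from the SMILES: C4H7IO.
DoU = (2C + 2 + N − H − X)/2 = (2·4 + 2 + 0 − 7 − 1)/2 = 2/2 = 1.
(Structurally: 1 ring(s) + 0 π bond(s) = 1.)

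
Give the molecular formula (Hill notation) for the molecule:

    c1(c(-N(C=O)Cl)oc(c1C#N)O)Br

Heavy atoms from the SMILES: 1 Br, 6 C, 1 Cl, 2 N, 3 O.
Implicit hydrogens by atom environment:
  4 × C (aromatic): no H
  2 × N: no H
  1 × Br: no H
  1 × C: 1 H
  1 × C: no H
  1 × Cl: no H
  1 × O: 1 H
  1 × O (aromatic): no H
  1 × O: no H
  Total hydrogens = 2.
Molecular formula: C6H2BrClN2O3

C6H2BrClN2O3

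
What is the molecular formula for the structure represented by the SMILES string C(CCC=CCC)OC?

C8H16O

Heavy atoms from the SMILES: 8 C, 1 O.
Implicit hydrogens by atom environment:
  4 × C: 2 H each → 8
  2 × C: 3 H each → 6
  2 × C: 1 H each → 2
  1 × O: no H
  Total hydrogens = 16.
Molecular formula: C8H16O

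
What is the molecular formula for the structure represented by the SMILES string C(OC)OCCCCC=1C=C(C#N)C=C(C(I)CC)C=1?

C16H22INO2

Heavy atoms from the SMILES: 16 C, 1 I, 1 N, 2 O.
Implicit hydrogens by atom environment:
  6 × C: 2 H each → 12
  3 × C (aromatic): 1 H each → 3
  3 × C (aromatic): no H
  2 × C: 3 H each → 6
  2 × O: no H
  1 × C: 1 H
  1 × C: no H
  1 × I: no H
  1 × N: no H
  Total hydrogens = 22.
Molecular formula: C16H22INO2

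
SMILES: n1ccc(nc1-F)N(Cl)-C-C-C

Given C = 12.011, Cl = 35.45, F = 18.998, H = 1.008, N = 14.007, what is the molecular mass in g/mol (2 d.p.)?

Molecular formula: C7H9ClFN3.
M = 7×12.011 + 1×35.45 + 1×18.998 + 9×1.008 + 3×14.007 = 189.62 g/mol.

189.62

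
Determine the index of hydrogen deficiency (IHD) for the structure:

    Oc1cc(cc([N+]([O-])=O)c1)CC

5

Molecular formula from the SMILES: C8H9NO3.
DoU = (2C + 2 + N − H − X)/2 = (2·8 + 2 + 1 − 9 − 0)/2 = 10/2 = 5.
(Structurally: 1 ring(s) + 4 π bond(s) = 5.)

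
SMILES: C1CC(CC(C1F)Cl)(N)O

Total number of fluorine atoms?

The symbol for fluorine appears 1 time in the SMILES.

1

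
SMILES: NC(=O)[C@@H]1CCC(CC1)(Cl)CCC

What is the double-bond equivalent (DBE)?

2

Molecular formula from the SMILES: C10H18ClNO.
DoU = (2C + 2 + N − H − X)/2 = (2·10 + 2 + 1 − 18 − 1)/2 = 4/2 = 2.
(Structurally: 1 ring(s) + 1 π bond(s) = 2.)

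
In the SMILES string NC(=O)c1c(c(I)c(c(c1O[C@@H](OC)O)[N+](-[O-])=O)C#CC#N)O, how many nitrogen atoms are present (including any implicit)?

The symbol for nitrogen appears 3 times in the SMILES.

3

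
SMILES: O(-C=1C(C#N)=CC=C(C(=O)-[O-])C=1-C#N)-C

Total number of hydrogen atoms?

Hydrogens are implicit in SMILES; fill each atom to its normal valence:
  4 × C (aromatic): no H
  3 × C: no H
  2 × C (aromatic): 1 H each → 2
  2 × N: no H
  2 × O: no H
  1 × C: 3 H
  1 × O (charge -1): no H
  Total hydrogens = 5.

5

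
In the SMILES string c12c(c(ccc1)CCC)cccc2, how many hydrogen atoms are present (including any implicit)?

14

Hydrogens are implicit in SMILES; fill each atom to its normal valence:
  7 × C (aromatic): 1 H each → 7
  3 × C (aromatic): no H
  2 × C: 2 H each → 4
  1 × C: 3 H
  Total hydrogens = 14.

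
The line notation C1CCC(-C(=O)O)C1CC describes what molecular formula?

C8H14O2

Heavy atoms from the SMILES: 8 C, 2 O.
Implicit hydrogens by atom environment:
  4 × C: 2 H each → 8
  2 × C: 1 H each → 2
  1 × C: 3 H
  1 × C: no H
  1 × O: 1 H
  1 × O: no H
  Total hydrogens = 14.
Molecular formula: C8H14O2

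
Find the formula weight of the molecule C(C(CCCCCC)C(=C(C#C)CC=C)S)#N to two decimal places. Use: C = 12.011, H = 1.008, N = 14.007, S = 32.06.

247.40

Molecular formula: C15H21NS.
M = 15×12.011 + 21×1.008 + 1×14.007 + 1×32.06 = 247.40 g/mol.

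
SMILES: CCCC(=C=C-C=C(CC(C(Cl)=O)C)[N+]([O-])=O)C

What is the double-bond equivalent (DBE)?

Molecular formula from the SMILES: C13H18ClNO3.
DoU = (2C + 2 + N − H − X)/2 = (2·13 + 2 + 1 − 18 − 1)/2 = 10/2 = 5.
(Structurally: 0 ring(s) + 5 π bond(s) = 5.)

5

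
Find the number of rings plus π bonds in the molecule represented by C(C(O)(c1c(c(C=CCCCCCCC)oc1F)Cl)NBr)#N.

Molecular formula from the SMILES: C15H19BrClFN2O2.
DoU = (2C + 2 + N − H − X)/2 = (2·15 + 2 + 2 − 19 − 3)/2 = 12/2 = 6.
(Structurally: 1 ring(s) + 5 π bond(s) = 6.)

6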